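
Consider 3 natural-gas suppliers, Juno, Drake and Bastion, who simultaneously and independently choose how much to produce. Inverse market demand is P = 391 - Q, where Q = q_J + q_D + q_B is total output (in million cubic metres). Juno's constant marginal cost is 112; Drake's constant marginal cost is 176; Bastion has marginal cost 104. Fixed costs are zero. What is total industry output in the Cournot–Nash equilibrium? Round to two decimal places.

195.25

Juno's profit: π_J = (391 - Q)q_J - (112q_J). Setting ∂π_J/∂q_J = 0: 279 - 2q_J - (q_D + q_B) = 0.
Drake's first-order condition: 215 - 2q_D - (q_J + q_B) = 0.
Bastion's first-order condition: 287 - 2q_B - (q_J + q_D) = 0.
Adding the 3 first-order conditions: 781 − 4Q = 0, so Q = 781/4.
Back-substituting: q_J = (279 − 781/4) = 335/4, q_D = (215 − 781/4) = 79/4, q_B = (287 − 781/4) = 367/4.
Total output Q = 335/4 + 79/4 + 367/4 = 781/4.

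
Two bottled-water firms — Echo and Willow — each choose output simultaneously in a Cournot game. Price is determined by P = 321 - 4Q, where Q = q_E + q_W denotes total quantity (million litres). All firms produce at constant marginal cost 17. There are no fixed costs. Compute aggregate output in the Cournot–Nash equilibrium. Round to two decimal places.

Each firm earns π_i = (321 - 4Q)q_i - 17q_i.
Setting ∂π_i/∂q_i = 0 with rivals' quantities fixed: 304 - 8q_i - 4q_j = 0.
By symmetry each firm produces the same amount; substituting q_j = q_i yields q_i = 304/12 = 76/3.
Total output Q = 76/3 + 76/3 = 152/3.

50.67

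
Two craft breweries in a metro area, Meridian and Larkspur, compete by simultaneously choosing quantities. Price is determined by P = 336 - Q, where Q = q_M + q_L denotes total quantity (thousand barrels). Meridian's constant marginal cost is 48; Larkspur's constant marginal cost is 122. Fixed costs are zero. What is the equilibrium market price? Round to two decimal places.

168.67

Meridian's profit: π_M = (336 - Q)q_M - (48q_M). Setting ∂π_M/∂q_M = 0: 288 - 2q_M - (q_L) = 0.
Larkspur's first-order condition: 214 - 2q_L - (q_M) = 0.
Best responses: q_M = (288 - q_L)/2, q_L = (214 - q_M)/2.
Solving the pair: q_M = 362/3, q_L = 140/3.
Total output Q = 502/3, so price P = 336 - 502/3 = 506/3.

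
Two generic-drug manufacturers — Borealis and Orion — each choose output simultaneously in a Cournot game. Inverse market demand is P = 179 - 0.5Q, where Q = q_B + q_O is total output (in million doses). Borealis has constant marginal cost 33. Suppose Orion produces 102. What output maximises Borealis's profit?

With the rival's output fixed at 102, Borealis's profit is π_B = (179 - (1/2)·102 - (1/2)q_B)q_B - (33q_B) = (128 - (1/2)q_B)q_B - (33q_B).
∂π_B/∂q_B = 95 - q_B = 0, so q_B = 95.

95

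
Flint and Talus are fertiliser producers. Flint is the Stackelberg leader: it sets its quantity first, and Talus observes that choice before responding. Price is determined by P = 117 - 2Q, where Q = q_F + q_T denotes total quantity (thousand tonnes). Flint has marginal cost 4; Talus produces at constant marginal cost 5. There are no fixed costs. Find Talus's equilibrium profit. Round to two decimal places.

378.13

Solve by backward induction. Given q_F, the follower Talus maximises π_T = (117 - 2q_F - 2q_T)q_T - 5q_T.
Setting the follower's marginal profit to zero, 112 - 2q_F - 4q_T = 0, i.e. q_T = (112 - 2q_F)/4.
Flint substitutes q_T(q_F) into its own profit: π_F = q_F(117 - 2q_F - (112 - 2q_F)/2) - 4q_F = (61 - q_F)q_F - 4q_F.
The leader's first-order condition 57 - 2q_F = 0 yields q_F = 57/2.
Then q_T = (112 - 2·(57/2))/4 = 55/4.
Price P = 117 - 2·(169/4) = 65/2.
Talus's profit: (65/2 - 5)·(55/4) = 378.1250.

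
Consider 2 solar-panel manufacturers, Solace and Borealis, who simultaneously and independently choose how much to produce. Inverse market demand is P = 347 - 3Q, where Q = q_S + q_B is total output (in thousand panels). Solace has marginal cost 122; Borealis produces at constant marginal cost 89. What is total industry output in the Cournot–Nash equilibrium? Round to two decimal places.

53.67

Solace's profit: π_S = (347 - 3Q)q_S - (122q_S). Setting ∂π_S/∂q_S = 0: 225 - 6q_S - 3(q_B) = 0.
Borealis's first-order condition: 258 - 6q_B - 3(q_S) = 0.
Rearranging gives the reaction functions q_S = (225 - 3q_B)/6 and q_B = (258 - 3q_S)/6.
Substituting one into the other gives q_S = 64/3 and q_B = 97/3.
Total output Q = 64/3 + 97/3 = 161/3.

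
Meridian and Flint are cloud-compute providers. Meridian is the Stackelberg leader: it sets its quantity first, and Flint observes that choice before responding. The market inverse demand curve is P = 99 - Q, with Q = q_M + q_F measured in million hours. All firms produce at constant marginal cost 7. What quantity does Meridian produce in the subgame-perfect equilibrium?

The follower Flint best-responds to any q_M: π_F = (99 - Q)q_F - 7q_F.
Follower FOC: 92 - q_M - 2q_F = 0, so q_F(q_M) = (92 - q_M)/2.
Meridian substitutes q_F(q_M) into its own profit: π_M = q_M(99 - q_M - (92 - q_M)/2) - 7q_M = (53 - (1/2)q_M)q_M - 7q_M.
The leader's first-order condition 46 - q_M = 0 yields q_M = 46.
Then q_F = (92 - 46)/2 = 23.

46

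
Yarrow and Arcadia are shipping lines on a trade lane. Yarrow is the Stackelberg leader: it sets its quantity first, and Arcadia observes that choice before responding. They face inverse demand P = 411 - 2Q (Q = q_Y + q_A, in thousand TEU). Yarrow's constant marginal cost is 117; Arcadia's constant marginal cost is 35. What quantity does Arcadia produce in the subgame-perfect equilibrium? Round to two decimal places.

The follower Arcadia best-responds to any q_Y: π_A = (411 - 2Q)q_A - 35q_A.
Follower FOC: 376 - 2q_Y - 4q_A = 0, so q_A(q_Y) = (376 - 2q_Y)/4.
Yarrow substitutes q_A(q_Y) into its own profit: π_Y = q_Y(411 - 2q_Y - (376 - 2q_Y)/2) - 117q_Y = (223 - q_Y)q_Y - 117q_Y.
Maximising: ∂π_Y/∂q_Y = 106 - 2q_Y = 0, giving q_Y = 53.
Then q_A = (376 - 2·53)/4 = 135/2.

67.50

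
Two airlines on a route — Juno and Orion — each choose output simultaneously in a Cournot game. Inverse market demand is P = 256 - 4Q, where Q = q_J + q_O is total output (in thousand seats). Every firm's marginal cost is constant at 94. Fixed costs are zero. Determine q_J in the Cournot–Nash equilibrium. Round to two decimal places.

A representative firm's profit is π_i = q_i(256 - 4Q) - 94q_i.
Setting ∂π_i/∂q_i = 0 with rivals' quantities fixed: 162 - 8q_i - 4q_j = 0.
With identical firms every q_j equals q_i, so q_j = q_i and 162 = 12q_i, giving q_i = 27/2.

13.50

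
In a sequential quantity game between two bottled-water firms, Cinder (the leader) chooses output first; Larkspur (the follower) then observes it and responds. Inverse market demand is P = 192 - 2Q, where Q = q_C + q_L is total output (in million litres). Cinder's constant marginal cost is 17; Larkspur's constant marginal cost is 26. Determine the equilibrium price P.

Solve by backward induction. Given q_C, the follower Larkspur maximises π_L = (192 - 2q_C - 2q_L)q_L - 26q_L.
∂π_L/∂q_L = 166 - 2q_C - 4q_L = 0 gives the reaction function q_L = (166 - 2q_C)/4.
The leader anticipates this reaction. Substituting into P = 192 - 2Q gives P = 109 - q_C, so π_C = (109 - q_C)q_C - 17q_C.
The leader's first-order condition 92 - 2q_C = 0 yields q_C = 46.
Then q_L = (166 - 2·46)/4 = 37/2.
Total output Q = 129/2, so price P = 192 - 2·(129/2) = 63.

63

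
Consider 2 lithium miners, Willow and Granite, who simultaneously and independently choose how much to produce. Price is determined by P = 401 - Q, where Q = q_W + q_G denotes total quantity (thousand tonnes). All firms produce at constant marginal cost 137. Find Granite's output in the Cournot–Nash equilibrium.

88

Each firm earns π_i = (401 - Q)q_i - 137q_i.
First-order condition (treating rivals' output as given): 264 - 2q_i - q_j = 0.
By symmetry each firm produces the same amount; substituting q_j = q_i yields q_i = 264/3 = 88.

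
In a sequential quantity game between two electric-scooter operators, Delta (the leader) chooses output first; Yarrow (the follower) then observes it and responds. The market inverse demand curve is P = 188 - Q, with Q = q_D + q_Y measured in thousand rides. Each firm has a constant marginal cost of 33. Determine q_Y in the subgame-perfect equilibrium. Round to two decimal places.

The follower Yarrow best-responds to any q_D: π_Y = (188 - Q)q_Y - 33q_Y.
Follower FOC: 155 - q_D - 2q_Y = 0, so q_Y(q_D) = (155 - q_D)/2.
The leader anticipates this reaction. Substituting into P = 188 - Q gives P = 221/2 - (1/2)q_D, so π_D = (221/2 - (1/2)q_D)q_D - 33q_D.
The leader's first-order condition 155/2 - q_D = 0 yields q_D = 155/2.
Then q_Y = (155 - 155/2)/2 = 155/4.

38.75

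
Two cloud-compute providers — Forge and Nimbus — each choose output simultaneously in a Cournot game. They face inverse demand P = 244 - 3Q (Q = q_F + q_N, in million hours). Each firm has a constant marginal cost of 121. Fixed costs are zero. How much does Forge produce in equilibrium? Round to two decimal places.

Each firm earns π_i = (244 - 3Q)q_i - 121q_i.
First-order condition (treating rivals' output as given): 123 - 6q_i - 3q_j = 0.
With identical firms every q_j equals q_i, so q_j = q_i and 123 = 9q_i, giving q_i = 41/3.

13.67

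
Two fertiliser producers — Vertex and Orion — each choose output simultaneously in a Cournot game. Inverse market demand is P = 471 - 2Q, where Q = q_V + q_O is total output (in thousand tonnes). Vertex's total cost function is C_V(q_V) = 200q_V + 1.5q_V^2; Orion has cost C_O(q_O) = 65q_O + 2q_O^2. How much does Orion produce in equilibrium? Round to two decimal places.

44.23

Vertex's profit: π_V = (471 - 2Q)q_V - (200q_V + (3/2)q_V²). Setting ∂π_V/∂q_V = 0: 271 - 7q_V - 2(q_O) = 0.
Orion's profit: π_O = (471 - 2Q)q_O - (65q_O + 2q_O²). Setting ∂π_O/∂q_O = 0: 406 - 8q_O - 2(q_V) = 0.
So q_V = (271 - 2q_O)/7 and q_O = (406 - 2q_V)/8.
Solving the pair: q_V = 339/13, q_O = 575/13.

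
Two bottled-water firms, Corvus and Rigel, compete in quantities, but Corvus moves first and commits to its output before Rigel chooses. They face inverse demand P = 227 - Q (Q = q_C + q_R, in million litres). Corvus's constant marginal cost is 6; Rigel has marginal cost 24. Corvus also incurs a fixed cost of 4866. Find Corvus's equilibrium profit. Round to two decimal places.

Solve by backward induction. Given q_C, the follower Rigel maximises π_R = (227 - q_C - q_R)q_R - 24q_R.
Setting the follower's marginal profit to zero, 203 - q_C - 2q_R = 0, i.e. q_R = (203 - q_C)/2.
The leader anticipates this reaction. Substituting into P = 227 - Q gives P = 251/2 - (1/2)q_C, so π_C = (251/2 - (1/2)q_C)q_C - 6q_C.
Leader FOC: 239/2 - q_C = 0, so q_C = 239/2.
Then q_R = (203 - 239/2)/2 = 167/4.
Price P = 227 - 645/4 = 263/4.
Corvus's profit: (263/4 - 6)·(239/2) - 4866 = 2274.1250.

2274.13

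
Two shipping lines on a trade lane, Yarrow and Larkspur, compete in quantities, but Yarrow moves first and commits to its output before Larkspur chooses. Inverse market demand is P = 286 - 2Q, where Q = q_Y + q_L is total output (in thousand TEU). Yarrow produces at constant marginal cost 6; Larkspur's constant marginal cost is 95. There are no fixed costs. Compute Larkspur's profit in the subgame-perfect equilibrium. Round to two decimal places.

The follower Larkspur best-responds to any q_Y: π_L = (286 - 2Q)q_L - 95q_L.
∂π_L/∂q_L = 191 - 2q_Y - 4q_L = 0 gives the reaction function q_L = (191 - 2q_Y)/4.
The leader anticipates this reaction. Substituting into P = 286 - 2Q gives P = 381/2 - q_Y, so π_Y = (381/2 - q_Y)q_Y - 6q_Y.
Maximising: ∂π_Y/∂q_Y = 369/2 - 2q_Y = 0, giving q_Y = 369/4.
Then q_L = (191 - 2·(369/4))/4 = 13/8.
Price P = 286 - 2·(751/8) = 393/4.
Larkspur's profit: (393/4 - 95)·(13/8) = 169/32.

5.28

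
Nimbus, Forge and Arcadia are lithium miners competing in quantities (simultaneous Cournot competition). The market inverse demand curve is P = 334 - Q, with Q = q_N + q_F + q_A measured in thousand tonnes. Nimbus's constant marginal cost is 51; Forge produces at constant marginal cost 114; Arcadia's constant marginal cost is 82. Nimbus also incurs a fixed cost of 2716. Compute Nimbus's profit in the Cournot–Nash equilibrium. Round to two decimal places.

6167.06

Nimbus's profit: π_N = (334 - Q)q_N - (51q_N). Setting ∂π_N/∂q_N = 0: 283 - 2q_N - (q_F + q_A) = 0.
Forge's profit: π_F = (334 - Q)q_F - (114q_F). Setting ∂π_F/∂q_F = 0: 220 - 2q_F - (q_N + q_A) = 0.
Arcadia's first-order condition: 252 - 2q_A - (q_N + q_F) = 0.
Summing all 3 equations gives 755 − 4Q = 0, hence Q = 755/4.
Back-substituting: q_N = (283 − 755/4) = 377/4, q_F = (220 − 755/4) = 125/4, q_A = (252 − 755/4) = 253/4.
Price P = 334 - 755/4 = 581/4.
Nimbus's profit: (581/4 - 51)·(377/4) - 2716 = 6167.0625.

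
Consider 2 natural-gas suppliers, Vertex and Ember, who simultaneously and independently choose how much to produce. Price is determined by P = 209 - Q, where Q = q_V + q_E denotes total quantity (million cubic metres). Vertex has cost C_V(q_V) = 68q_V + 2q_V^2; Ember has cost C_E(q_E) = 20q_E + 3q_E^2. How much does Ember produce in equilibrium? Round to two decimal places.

Vertex's profit: π_V = (209 - Q)q_V - (68q_V + 2q_V²). Setting ∂π_V/∂q_V = 0: 141 - 6q_V - (q_E) = 0.
Ember's profit: π_E = (209 - Q)q_E - (20q_E + 3q_E²). Setting ∂π_E/∂q_E = 0: 189 - 8q_E - (q_V) = 0.
Rearranging gives the reaction functions q_V = (141 - q_E)/6 and q_E = (189 - q_V)/8.
Substituting one into the other gives q_V = 939/47 and q_E = 993/47.

21.13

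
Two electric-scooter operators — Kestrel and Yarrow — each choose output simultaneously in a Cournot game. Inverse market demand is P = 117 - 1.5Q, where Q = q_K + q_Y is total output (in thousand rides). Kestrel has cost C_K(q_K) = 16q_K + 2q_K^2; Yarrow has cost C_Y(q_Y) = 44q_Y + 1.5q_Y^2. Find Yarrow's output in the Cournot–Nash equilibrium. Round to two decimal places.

9.04

Kestrel's profit: π_K = (117 - 1.5Q)q_K - (16q_K + 2q_K²). Setting ∂π_K/∂q_K = 0: 101 - 7q_K - (3/2)(q_Y) = 0.
Yarrow's first-order condition: 73 - 6q_Y - (3/2)(q_K) = 0.
Best responses: q_K = (101 - (3/2)q_Y)/7, q_Y = (73 - (3/2)q_K)/6.
Substituting one into the other gives q_K = 662/53 and q_Y = 1438/159.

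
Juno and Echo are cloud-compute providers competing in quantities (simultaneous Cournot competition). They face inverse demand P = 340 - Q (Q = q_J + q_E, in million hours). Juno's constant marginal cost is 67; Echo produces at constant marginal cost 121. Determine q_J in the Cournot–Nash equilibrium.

109

Juno's profit: π_J = (340 - Q)q_J - (67q_J). Setting ∂π_J/∂q_J = 0: 273 - 2q_J - (q_E) = 0.
Echo's first-order condition: 219 - 2q_E - (q_J) = 0.
Best responses: q_J = (273 - q_E)/2, q_E = (219 - q_J)/2.
Substituting one into the other gives q_J = 109 and q_E = 55.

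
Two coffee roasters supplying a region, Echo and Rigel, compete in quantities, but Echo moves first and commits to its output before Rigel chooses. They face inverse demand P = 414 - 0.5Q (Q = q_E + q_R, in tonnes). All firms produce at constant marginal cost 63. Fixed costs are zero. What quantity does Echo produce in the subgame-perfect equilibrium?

351

The follower Rigel best-responds to any q_E: π_R = (414 - 0.5Q)q_R - 63q_R.
Follower FOC: 351 - (1/2)q_E - q_R = 0, so q_R(q_E) = (351 - (1/2)q_E).
The leader anticipates this reaction. Substituting into P = 414 - 0.5Q gives P = 477/2 - (1/4)q_E, so π_E = (477/2 - (1/4)q_E)q_E - 63q_E.
The leader's first-order condition 351/2 - (1/2)q_E = 0 yields q_E = 351.
Then q_R = (351 - (1/2)·351) = 351/2.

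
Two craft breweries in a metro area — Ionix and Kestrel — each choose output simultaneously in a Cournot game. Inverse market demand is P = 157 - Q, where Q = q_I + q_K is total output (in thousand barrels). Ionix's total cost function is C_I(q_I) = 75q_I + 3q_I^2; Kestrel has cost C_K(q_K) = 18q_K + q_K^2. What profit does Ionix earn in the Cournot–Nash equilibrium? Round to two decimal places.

148.68

Ionix's profit: π_I = (157 - Q)q_I - (75q_I + 3q_I²). Setting ∂π_I/∂q_I = 0: 82 - 8q_I - (q_K) = 0.
Kestrel's first-order condition: 139 - 4q_K - (q_I) = 0.
Rearranging gives the reaction functions q_I = (82 - q_K)/8 and q_K = (139 - q_I)/4.
Substituting one into the other gives q_I = 189/31 and q_K = 1030/31.
Price P = 157 - 1219/31 = 117.6774.
Ionix's profit: 117.6774·(189/31) - 75·(189/31) - 3(189/31)² = 148.6826.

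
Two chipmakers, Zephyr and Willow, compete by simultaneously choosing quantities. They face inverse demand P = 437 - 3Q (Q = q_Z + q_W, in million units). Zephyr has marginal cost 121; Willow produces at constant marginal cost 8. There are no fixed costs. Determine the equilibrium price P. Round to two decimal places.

188.67

Zephyr's profit: π_Z = (437 - 3Q)q_Z - (121q_Z). Setting ∂π_Z/∂q_Z = 0: 316 - 6q_Z - 3(q_W) = 0.
Willow's profit: π_W = (437 - 3Q)q_W - (8q_W). Setting ∂π_W/∂q_W = 0: 429 - 6q_W - 3(q_Z) = 0.
So q_Z = (316 - 3q_W)/6 and q_W = (429 - 3q_Z)/6.
Solving the pair: q_Z = 203/9, q_W = 542/9.
Total output Q = 745/9, so price P = 437 - 3·(745/9) = 566/3.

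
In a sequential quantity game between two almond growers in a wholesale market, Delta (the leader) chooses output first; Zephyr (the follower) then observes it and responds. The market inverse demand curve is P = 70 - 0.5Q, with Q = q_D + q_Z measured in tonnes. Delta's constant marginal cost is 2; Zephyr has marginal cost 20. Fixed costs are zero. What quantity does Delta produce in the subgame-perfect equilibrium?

Solve by backward induction. Given q_D, the follower Zephyr maximises π_Z = (70 - (1/2)q_D - (1/2)q_Z)q_Z - 20q_Z.
Follower FOC: 50 - (1/2)q_D - q_Z = 0, so q_Z(q_D) = (50 - (1/2)q_D).
The leader anticipates this reaction. Substituting into P = 70 - 0.5Q gives P = 45 - (1/4)q_D, so π_D = (45 - (1/4)q_D)q_D - 2q_D.
Leader FOC: 43 - (1/2)q_D = 0, so q_D = 86.
Then q_Z = (50 - (1/2)·86) = 7.

86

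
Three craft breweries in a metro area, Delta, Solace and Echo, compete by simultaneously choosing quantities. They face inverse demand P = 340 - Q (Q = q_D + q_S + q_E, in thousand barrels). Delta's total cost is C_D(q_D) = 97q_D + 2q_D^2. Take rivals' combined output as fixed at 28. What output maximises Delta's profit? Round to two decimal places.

With rivals' combined output fixed at 28, Delta's profit is π_D = (340 - 28 - q_D)q_D - (97q_D + 2q_D²) = (312 - q_D)q_D - (97q_D + 2q_D²).
∂π_D/∂q_D = 215 - 6q_D = 0, so q_D = 215/6.

35.83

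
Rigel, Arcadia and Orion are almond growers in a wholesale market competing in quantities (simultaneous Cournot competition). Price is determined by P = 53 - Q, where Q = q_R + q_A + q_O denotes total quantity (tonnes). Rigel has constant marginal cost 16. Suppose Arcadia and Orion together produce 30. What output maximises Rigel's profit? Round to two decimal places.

3.50

With rivals' combined output fixed at 30, Rigel's profit is π_R = (53 - 30 - q_R)q_R - (16q_R) = (23 - q_R)q_R - (16q_R).
∂π_R/∂q_R = 7 - 2q_R = 0, so q_R = 7/2.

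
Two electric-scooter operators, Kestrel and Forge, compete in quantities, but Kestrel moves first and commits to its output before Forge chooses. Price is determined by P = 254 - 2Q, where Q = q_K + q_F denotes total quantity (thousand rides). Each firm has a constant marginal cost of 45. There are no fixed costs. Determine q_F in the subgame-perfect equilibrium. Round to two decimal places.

26.13

Solve by backward induction. Given q_K, the follower Forge maximises π_F = (254 - 2q_K - 2q_F)q_F - 45q_F.
∂π_F/∂q_F = 209 - 2q_K - 4q_F = 0 gives the reaction function q_F = (209 - 2q_K)/4.
The leader anticipates this reaction. Substituting into P = 254 - 2Q gives P = 299/2 - q_K, so π_K = (299/2 - q_K)q_K - 45q_K.
Leader FOC: 209/2 - 2q_K = 0, so q_K = 209/4.
Then q_F = (209 - 2·(209/4))/4 = 209/8.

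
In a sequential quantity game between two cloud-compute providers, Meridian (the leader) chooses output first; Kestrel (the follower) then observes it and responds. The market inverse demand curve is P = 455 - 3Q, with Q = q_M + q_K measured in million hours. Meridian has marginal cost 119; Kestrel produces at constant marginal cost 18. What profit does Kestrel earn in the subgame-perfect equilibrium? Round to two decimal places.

8506.69

The follower Kestrel best-responds to any q_M: π_K = (455 - 3Q)q_K - 18q_K.
∂π_K/∂q_K = 437 - 3q_M - 6q_K = 0 gives the reaction function q_K = (437 - 3q_M)/6.
Meridian substitutes q_K(q_M) into its own profit: π_M = q_M(455 - 3q_M - (437 - 3q_M)/2) - 119q_M = (473/2 - (3/2)q_M)q_M - 119q_M.
Maximising: ∂π_M/∂q_M = 235/2 - 3q_M = 0, giving q_M = 235/6.
Then q_K = (437 - 3·(235/6))/6 = 213/4.
Price P = 455 - 3·(1109/12) = 711/4.
Kestrel's profit: (711/4 - 18)·(213/4) = 8506.6875.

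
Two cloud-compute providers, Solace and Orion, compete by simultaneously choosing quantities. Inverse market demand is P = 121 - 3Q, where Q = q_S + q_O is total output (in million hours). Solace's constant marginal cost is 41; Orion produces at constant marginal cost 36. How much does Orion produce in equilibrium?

Solace's profit: π_S = (121 - 3Q)q_S - (41q_S). Setting ∂π_S/∂q_S = 0: 80 - 6q_S - 3(q_O) = 0.
Orion's profit: π_O = (121 - 3Q)q_O - (36q_O). Setting ∂π_O/∂q_O = 0: 85 - 6q_O - 3(q_S) = 0.
Best responses: q_S = (80 - 3q_O)/6, q_O = (85 - 3q_S)/6.
Solving the pair: q_S = 25/3, q_O = 10.

10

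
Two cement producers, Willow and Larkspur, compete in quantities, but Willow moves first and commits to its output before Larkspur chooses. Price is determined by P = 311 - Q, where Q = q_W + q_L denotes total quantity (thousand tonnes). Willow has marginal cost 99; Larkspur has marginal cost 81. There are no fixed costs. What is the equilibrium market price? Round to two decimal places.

The follower Larkspur best-responds to any q_W: π_L = (311 - Q)q_L - 81q_L.
Setting the follower's marginal profit to zero, 230 - q_W - 2q_L = 0, i.e. q_L = (230 - q_W)/2.
Willow substitutes q_L(q_W) into its own profit: π_W = q_W(311 - q_W - (230 - q_W)/2) - 99q_W = (196 - (1/2)q_W)q_W - 99q_W.
Maximising: ∂π_W/∂q_W = 97 - q_W = 0, giving q_W = 97.
Then q_L = (230 - 97)/2 = 133/2.
Total output Q = 327/2, so price P = 311 - 327/2 = 295/2.

147.50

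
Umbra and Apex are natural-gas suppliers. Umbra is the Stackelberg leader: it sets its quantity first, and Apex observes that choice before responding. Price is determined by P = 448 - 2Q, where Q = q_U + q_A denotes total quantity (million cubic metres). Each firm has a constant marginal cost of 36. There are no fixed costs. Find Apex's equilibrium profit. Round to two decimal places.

5304.50

The follower Apex best-responds to any q_U: π_A = (448 - 2Q)q_A - 36q_A.
Follower FOC: 412 - 2q_U - 4q_A = 0, so q_A(q_U) = (412 - 2q_U)/4.
Umbra substitutes q_A(q_U) into its own profit: π_U = q_U(448 - 2q_U - (412 - 2q_U)/2) - 36q_U = (242 - q_U)q_U - 36q_U.
Maximising: ∂π_U/∂q_U = 206 - 2q_U = 0, giving q_U = 103.
Then q_A = (412 - 2·103)/4 = 103/2.
Price P = 448 - 2·(309/2) = 139.
Apex's profit: (139 - 36)·(103/2) = 5304.5000.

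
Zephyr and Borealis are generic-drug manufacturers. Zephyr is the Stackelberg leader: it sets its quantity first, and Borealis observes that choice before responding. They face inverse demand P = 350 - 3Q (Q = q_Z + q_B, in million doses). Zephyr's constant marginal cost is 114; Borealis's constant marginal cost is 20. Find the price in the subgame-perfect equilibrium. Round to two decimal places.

The follower Borealis best-responds to any q_Z: π_B = (350 - 3Q)q_B - 20q_B.
∂π_B/∂q_B = 330 - 3q_Z - 6q_B = 0 gives the reaction function q_B = (330 - 3q_Z)/6.
Zephyr substitutes q_B(q_Z) into its own profit: π_Z = q_Z(350 - 3q_Z - (330 - 3q_Z)/2) - 114q_Z = (185 - (3/2)q_Z)q_Z - 114q_Z.
Leader FOC: 71 - 3q_Z = 0, so q_Z = 71/3.
Then q_B = (330 - 3·(71/3))/6 = 259/6.
Total output Q = 401/6, so price P = 350 - 3·(401/6) = 299/2.

149.50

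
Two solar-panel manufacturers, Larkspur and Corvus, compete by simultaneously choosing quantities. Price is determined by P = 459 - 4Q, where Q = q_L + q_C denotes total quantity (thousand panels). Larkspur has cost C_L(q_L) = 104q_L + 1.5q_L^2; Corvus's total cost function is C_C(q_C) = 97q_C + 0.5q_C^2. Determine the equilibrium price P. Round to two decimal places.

Larkspur's profit: π_L = (459 - 4Q)q_L - (104q_L + (3/2)q_L²). Setting ∂π_L/∂q_L = 0: 355 - 11q_L - 4(q_C) = 0.
Corvus's profit: π_C = (459 - 4Q)q_C - (97q_C + (1/2)q_C²). Setting ∂π_C/∂q_C = 0: 362 - 9q_C - 4(q_L) = 0.
So q_L = (355 - 4q_C)/11 and q_C = (362 - 4q_L)/9.
Substituting one into the other gives q_L = 1747/83 and q_C = 30.8675.
Total output Q = 51.9157, so price P = 459 - 4·51.9157 = 251.3373.

251.34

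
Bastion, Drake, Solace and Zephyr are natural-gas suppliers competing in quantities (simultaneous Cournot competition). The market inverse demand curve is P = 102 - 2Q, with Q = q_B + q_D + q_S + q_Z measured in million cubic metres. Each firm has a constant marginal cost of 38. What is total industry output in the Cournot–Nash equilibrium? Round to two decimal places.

Each firm earns π_i = (102 - 2Q)q_i - 38q_i.
First-order condition (treating rivals' output as given): 64 - 4q_i - 2·Σ_{j≠i} q_j = 0.
By symmetry each firm produces the same amount; substituting Σ_{j≠i} q_j = 3q_i yields q_i = 64/10 = 32/5.
Total output Q = 32/5 + 32/5 + 32/5 + 32/5 = 128/5.

25.60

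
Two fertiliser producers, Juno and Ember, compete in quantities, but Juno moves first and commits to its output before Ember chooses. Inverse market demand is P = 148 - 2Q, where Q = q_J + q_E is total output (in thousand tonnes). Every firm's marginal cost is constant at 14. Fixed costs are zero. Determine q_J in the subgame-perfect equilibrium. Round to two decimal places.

Solve by backward induction. Given q_J, the follower Ember maximises π_E = (148 - 2q_J - 2q_E)q_E - 14q_E.
∂π_E/∂q_E = 134 - 2q_J - 4q_E = 0 gives the reaction function q_E = (134 - 2q_J)/4.
Juno substitutes q_E(q_J) into its own profit: π_J = q_J(148 - 2q_J - (134 - 2q_J)/2) - 14q_J = (81 - q_J)q_J - 14q_J.
The leader's first-order condition 67 - 2q_J = 0 yields q_J = 67/2.
Then q_E = (134 - 2·(67/2))/4 = 67/4.

33.50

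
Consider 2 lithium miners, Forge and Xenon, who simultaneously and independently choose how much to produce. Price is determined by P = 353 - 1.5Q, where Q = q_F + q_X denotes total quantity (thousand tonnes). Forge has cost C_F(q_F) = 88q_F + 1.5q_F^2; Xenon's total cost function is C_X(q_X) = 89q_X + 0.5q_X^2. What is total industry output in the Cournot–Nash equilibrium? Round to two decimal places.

85.08

Forge's profit: π_F = (353 - 1.5Q)q_F - (88q_F + (3/2)q_F²). Setting ∂π_F/∂q_F = 0: 265 - 6q_F - (3/2)(q_X) = 0.
Xenon's profit: π_X = (353 - 1.5Q)q_X - (89q_X + (1/2)q_X²). Setting ∂π_X/∂q_X = 0: 264 - 4q_X - (3/2)(q_F) = 0.
So q_F = (265 - (3/2)q_X)/6 and q_X = (264 - (3/2)q_F)/4.
Substituting one into the other gives q_F = 30.5287 and q_X = 1582/29.
Total output Q = 30.5287 + 1582/29 = 85.0805.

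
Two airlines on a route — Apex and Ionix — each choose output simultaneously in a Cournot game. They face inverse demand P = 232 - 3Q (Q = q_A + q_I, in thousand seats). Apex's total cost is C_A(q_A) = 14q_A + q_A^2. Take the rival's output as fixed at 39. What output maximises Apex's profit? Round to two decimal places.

With the rival's output fixed at 39, Apex's profit is π_A = (232 - 3·39 - 3q_A)q_A - (14q_A + q_A²) = (115 - 3q_A)q_A - (14q_A + q_A²).
∂π_A/∂q_A = 101 - 8q_A = 0, so q_A = 101/8.

12.63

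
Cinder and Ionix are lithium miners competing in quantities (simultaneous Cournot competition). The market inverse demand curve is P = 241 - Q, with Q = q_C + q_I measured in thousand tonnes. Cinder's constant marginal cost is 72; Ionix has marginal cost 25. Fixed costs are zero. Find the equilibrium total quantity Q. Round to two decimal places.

Cinder's profit: π_C = (241 - Q)q_C - (72q_C). Setting ∂π_C/∂q_C = 0: 169 - 2q_C - (q_I) = 0.
Ionix's first-order condition: 216 - 2q_I - (q_C) = 0.
So q_C = (169 - q_I)/2 and q_I = (216 - q_C)/2.
Substituting one into the other gives q_C = 122/3 and q_I = 263/3.
Total output Q = 122/3 + 263/3 = 385/3.

128.33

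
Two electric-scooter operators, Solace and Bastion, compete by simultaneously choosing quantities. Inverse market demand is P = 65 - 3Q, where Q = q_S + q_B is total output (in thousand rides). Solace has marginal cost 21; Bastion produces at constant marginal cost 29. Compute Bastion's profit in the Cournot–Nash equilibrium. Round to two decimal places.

29.04

Solace's profit: π_S = (65 - 3Q)q_S - (21q_S). Setting ∂π_S/∂q_S = 0: 44 - 6q_S - 3(q_B) = 0.
Bastion's first-order condition: 36 - 6q_B - 3(q_S) = 0.
Best responses: q_S = (44 - 3q_B)/6, q_B = (36 - 3q_S)/6.
Substituting one into the other gives q_S = 52/9 and q_B = 28/9.
Price P = 65 - 3·(80/9) = 115/3.
Bastion's profit: (115/3 - 29)·(28/9) = 784/27.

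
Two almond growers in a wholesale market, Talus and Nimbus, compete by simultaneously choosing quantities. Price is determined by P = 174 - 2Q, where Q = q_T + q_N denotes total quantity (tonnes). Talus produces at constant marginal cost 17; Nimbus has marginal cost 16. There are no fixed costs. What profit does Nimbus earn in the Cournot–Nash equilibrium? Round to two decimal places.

1404.50

Talus's profit: π_T = (174 - 2Q)q_T - (17q_T). Setting ∂π_T/∂q_T = 0: 157 - 4q_T - 2(q_N) = 0.
Nimbus's first-order condition: 158 - 4q_N - 2(q_T) = 0.
So q_T = (157 - 2q_N)/4 and q_N = (158 - 2q_T)/4.
Substituting one into the other gives q_T = 26 and q_N = 53/2.
Price P = 174 - 2·(105/2) = 69.
Nimbus's profit: (69 - 16)·(53/2) = 1404.5000.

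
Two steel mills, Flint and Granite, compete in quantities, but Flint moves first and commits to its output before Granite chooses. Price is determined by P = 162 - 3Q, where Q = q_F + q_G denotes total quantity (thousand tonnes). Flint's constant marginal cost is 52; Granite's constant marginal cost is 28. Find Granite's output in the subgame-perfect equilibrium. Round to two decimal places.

15.17

The follower Granite best-responds to any q_F: π_G = (162 - 3Q)q_G - 28q_G.
Follower FOC: 134 - 3q_F - 6q_G = 0, so q_G(q_F) = (134 - 3q_F)/6.
The leader anticipates this reaction. Substituting into P = 162 - 3Q gives P = 95 - (3/2)q_F, so π_F = (95 - (3/2)q_F)q_F - 52q_F.
The leader's first-order condition 43 - 3q_F = 0 yields q_F = 43/3.
Then q_G = (134 - 3·(43/3))/6 = 91/6.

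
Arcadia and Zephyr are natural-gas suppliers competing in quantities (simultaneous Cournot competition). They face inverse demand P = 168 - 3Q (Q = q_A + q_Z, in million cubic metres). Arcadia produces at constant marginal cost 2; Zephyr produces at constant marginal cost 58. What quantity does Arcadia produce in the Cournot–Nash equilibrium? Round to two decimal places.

Arcadia's profit: π_A = (168 - 3Q)q_A - (2q_A). Setting ∂π_A/∂q_A = 0: 166 - 6q_A - 3(q_Z) = 0.
Zephyr's first-order condition: 110 - 6q_Z - 3(q_A) = 0.
So q_A = (166 - 3q_Z)/6 and q_Z = (110 - 3q_A)/6.
Substituting one into the other gives q_A = 74/3 and q_Z = 6.

24.67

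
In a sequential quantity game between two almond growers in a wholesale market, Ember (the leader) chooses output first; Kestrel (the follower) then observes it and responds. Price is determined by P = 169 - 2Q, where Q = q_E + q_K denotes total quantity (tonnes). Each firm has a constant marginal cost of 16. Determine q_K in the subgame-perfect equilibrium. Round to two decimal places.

19.13

The follower Kestrel best-responds to any q_E: π_K = (169 - 2Q)q_K - 16q_K.
Setting the follower's marginal profit to zero, 153 - 2q_E - 4q_K = 0, i.e. q_K = (153 - 2q_E)/4.
Ember substitutes q_K(q_E) into its own profit: π_E = q_E(169 - 2q_E - (153 - 2q_E)/2) - 16q_E = (185/2 - q_E)q_E - 16q_E.
The leader's first-order condition 153/2 - 2q_E = 0 yields q_E = 153/4.
Then q_K = (153 - 2·(153/4))/4 = 153/8.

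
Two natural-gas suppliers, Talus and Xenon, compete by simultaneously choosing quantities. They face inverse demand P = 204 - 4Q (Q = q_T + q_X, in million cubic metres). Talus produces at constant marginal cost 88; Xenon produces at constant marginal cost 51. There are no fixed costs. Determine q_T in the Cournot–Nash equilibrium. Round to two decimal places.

6.58

Talus's profit: π_T = (204 - 4Q)q_T - (88q_T). Setting ∂π_T/∂q_T = 0: 116 - 8q_T - 4(q_X) = 0.
Xenon's profit: π_X = (204 - 4Q)q_X - (51q_X). Setting ∂π_X/∂q_X = 0: 153 - 8q_X - 4(q_T) = 0.
Best responses: q_T = (116 - 4q_X)/8, q_X = (153 - 4q_T)/8.
Solving the pair: q_T = 79/12, q_X = 95/6.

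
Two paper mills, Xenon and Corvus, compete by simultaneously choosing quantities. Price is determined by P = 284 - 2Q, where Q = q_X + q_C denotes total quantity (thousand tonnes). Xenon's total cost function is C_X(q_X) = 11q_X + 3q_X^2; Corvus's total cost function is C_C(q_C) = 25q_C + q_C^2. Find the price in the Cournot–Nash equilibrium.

Xenon's profit: π_X = (284 - 2Q)q_X - (11q_X + 3q_X²). Setting ∂π_X/∂q_X = 0: 273 - 10q_X - 2(q_C) = 0.
Corvus's first-order condition: 259 - 6q_C - 2(q_X) = 0.
Best responses: q_X = (273 - 2q_C)/10, q_C = (259 - 2q_X)/6.
Solving the pair: q_X = 20, q_C = 73/2.
Total output Q = 113/2, so price P = 284 - 2·(113/2) = 171.

171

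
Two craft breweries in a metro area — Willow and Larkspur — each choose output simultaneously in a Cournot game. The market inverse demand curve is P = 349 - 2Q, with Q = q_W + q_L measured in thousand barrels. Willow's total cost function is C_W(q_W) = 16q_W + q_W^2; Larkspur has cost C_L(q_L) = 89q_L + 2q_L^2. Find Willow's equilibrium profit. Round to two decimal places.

7123.04

Willow's profit: π_W = (349 - 2Q)q_W - (16q_W + q_W²). Setting ∂π_W/∂q_W = 0: 333 - 6q_W - 2(q_L) = 0.
Larkspur's first-order condition: 260 - 8q_L - 2(q_W) = 0.
Rearranging gives the reaction functions q_W = (333 - 2q_L)/6 and q_L = (260 - 2q_W)/8.
Solving the pair: q_W = 536/11, q_L = 447/22.
Price P = 349 - 2·(1519/22) = 210.9091.
Willow's profit: 210.9091·(536/11) - 16·(536/11) - (536/11)² = 7123.0413.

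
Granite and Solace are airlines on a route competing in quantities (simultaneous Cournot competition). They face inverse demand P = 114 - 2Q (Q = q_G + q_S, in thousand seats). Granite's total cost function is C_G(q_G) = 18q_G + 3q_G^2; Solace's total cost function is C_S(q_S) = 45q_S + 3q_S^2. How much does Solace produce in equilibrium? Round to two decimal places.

5.19

Granite's profit: π_G = (114 - 2Q)q_G - (18q_G + 3q_G²). Setting ∂π_G/∂q_G = 0: 96 - 10q_G - 2(q_S) = 0.
Solace's first-order condition: 69 - 10q_S - 2(q_G) = 0.
So q_G = (96 - 2q_S)/10 and q_S = (69 - 2q_G)/10.
Solving the pair: q_G = 137/16, q_S = 83/16.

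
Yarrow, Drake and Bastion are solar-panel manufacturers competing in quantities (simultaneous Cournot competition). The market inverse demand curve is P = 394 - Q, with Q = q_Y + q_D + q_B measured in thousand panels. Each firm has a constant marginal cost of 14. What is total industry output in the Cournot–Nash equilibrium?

Each firm earns π_i = (394 - Q)q_i - 14q_i.
Setting ∂π_i/∂q_i = 0 with rivals' quantities fixed: 380 - 2q_i - Σ_{j≠i} q_j = 0.
With identical firms every q_j equals q_i, so Σ_{j≠i} q_j = 2q_i and 380 = 4q_i, giving q_i = 95.
Total output Q = 95 + 95 + 95 = 285.

285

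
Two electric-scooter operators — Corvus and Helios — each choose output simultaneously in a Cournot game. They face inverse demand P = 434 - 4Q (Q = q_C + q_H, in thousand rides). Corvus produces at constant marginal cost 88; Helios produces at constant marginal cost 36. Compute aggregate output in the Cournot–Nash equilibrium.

Corvus's profit: π_C = (434 - 4Q)q_C - (88q_C). Setting ∂π_C/∂q_C = 0: 346 - 8q_C - 4(q_H) = 0.
Helios's profit: π_H = (434 - 4Q)q_H - (36q_H). Setting ∂π_H/∂q_H = 0: 398 - 8q_H - 4(q_C) = 0.
Rearranging gives the reaction functions q_C = (346 - 4q_H)/8 and q_H = (398 - 4q_C)/8.
Substituting one into the other gives q_C = 49/2 and q_H = 75/2.
Total output Q = 49/2 + 75/2 = 62.

62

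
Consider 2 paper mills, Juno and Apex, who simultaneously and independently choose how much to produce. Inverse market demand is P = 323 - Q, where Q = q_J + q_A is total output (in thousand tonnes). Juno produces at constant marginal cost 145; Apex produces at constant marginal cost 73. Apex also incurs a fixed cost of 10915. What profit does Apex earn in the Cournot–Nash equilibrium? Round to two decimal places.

605.44

Juno's profit: π_J = (323 - Q)q_J - (145q_J). Setting ∂π_J/∂q_J = 0: 178 - 2q_J - (q_A) = 0.
Apex's profit: π_A = (323 - Q)q_A - (73q_A). Setting ∂π_A/∂q_A = 0: 250 - 2q_A - (q_J) = 0.
Best responses: q_J = (178 - q_A)/2, q_A = (250 - q_J)/2.
Solving the pair: q_J = 106/3, q_A = 322/3.
Price P = 323 - 428/3 = 541/3.
Apex's profit: (541/3 - 73)·(322/3) - 10915 = 605.4444.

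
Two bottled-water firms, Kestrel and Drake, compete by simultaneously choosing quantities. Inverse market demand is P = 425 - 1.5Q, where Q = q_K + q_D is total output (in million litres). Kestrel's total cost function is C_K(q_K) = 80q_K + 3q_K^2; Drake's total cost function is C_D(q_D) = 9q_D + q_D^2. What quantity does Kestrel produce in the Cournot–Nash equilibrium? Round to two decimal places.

25.75

Kestrel's profit: π_K = (425 - 1.5Q)q_K - (80q_K + 3q_K²). Setting ∂π_K/∂q_K = 0: 345 - 9q_K - (3/2)(q_D) = 0.
Drake's first-order condition: 416 - 5q_D - (3/2)(q_K) = 0.
Best responses: q_K = (345 - (3/2)q_D)/9, q_D = (416 - (3/2)q_K)/5.
Substituting one into the other gives q_K = 1468/57 and q_D = 1434/19.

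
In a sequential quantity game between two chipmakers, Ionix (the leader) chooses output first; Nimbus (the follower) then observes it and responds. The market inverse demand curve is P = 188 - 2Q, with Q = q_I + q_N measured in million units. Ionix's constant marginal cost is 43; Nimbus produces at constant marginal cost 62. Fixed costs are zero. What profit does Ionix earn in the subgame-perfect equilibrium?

Solve by backward induction. Given q_I, the follower Nimbus maximises π_N = (188 - 2q_I - 2q_N)q_N - 62q_N.
∂π_N/∂q_N = 126 - 2q_I - 4q_N = 0 gives the reaction function q_N = (126 - 2q_I)/4.
Ionix substitutes q_N(q_I) into its own profit: π_I = q_I(188 - 2q_I - (126 - 2q_I)/2) - 43q_I = (125 - q_I)q_I - 43q_I.
Maximising: ∂π_I/∂q_I = 82 - 2q_I = 0, giving q_I = 41.
Then q_N = (126 - 2·41)/4 = 11.
Price P = 188 - 2·52 = 84.
Ionix's profit: (84 - 43)·41 = 1681.

1681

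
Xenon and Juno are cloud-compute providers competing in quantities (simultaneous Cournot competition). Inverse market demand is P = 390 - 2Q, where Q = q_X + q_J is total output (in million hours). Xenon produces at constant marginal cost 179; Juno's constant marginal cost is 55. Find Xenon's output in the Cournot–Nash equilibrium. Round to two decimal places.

Xenon's profit: π_X = (390 - 2Q)q_X - (179q_X). Setting ∂π_X/∂q_X = 0: 211 - 4q_X - 2(q_J) = 0.
Juno's first-order condition: 335 - 4q_J - 2(q_X) = 0.
Best responses: q_X = (211 - 2q_J)/4, q_J = (335 - 2q_X)/4.
Solving the pair: q_X = 29/2, q_J = 153/2.

14.50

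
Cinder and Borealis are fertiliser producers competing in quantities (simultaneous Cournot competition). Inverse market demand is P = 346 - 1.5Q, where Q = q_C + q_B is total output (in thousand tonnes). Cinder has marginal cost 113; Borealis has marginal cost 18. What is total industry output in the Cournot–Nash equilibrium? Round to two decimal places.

124.67

Cinder's profit: π_C = (346 - 1.5Q)q_C - (113q_C). Setting ∂π_C/∂q_C = 0: 233 - 3q_C - (3/2)(q_B) = 0.
Borealis's first-order condition: 328 - 3q_B - (3/2)(q_C) = 0.
So q_C = (233 - (3/2)q_B)/3 and q_B = (328 - (3/2)q_C)/3.
Substituting one into the other gives q_C = 92/3 and q_B = 94.
Total output Q = 92/3 + 94 = 374/3.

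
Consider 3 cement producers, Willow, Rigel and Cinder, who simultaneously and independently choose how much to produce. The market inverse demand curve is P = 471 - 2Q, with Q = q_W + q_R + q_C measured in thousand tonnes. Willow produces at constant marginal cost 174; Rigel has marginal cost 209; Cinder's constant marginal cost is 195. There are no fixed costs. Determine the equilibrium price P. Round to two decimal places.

Willow's profit: π_W = (471 - 2Q)q_W - (174q_W). Setting ∂π_W/∂q_W = 0: 297 - 4q_W - 2(q_R + q_C) = 0.
Rigel's profit: π_R = (471 - 2Q)q_R - (209q_R). Setting ∂π_R/∂q_R = 0: 262 - 4q_R - 2(q_W + q_C) = 0.
Cinder's first-order condition: 276 - 4q_C - 2(q_W + q_R) = 0.
Adding the 3 first-order conditions: 835 − 8Q = 0, so Q = 835/8.
Back-substituting: q_W = (297 − 835/4)/2 = 353/8, q_R = (262 − 835/4)/2 = 213/8, q_C = (276 − 835/4)/2 = 269/8.
Total output Q = 835/8, so price P = 471 - 2·(835/8) = 1049/4.

262.25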